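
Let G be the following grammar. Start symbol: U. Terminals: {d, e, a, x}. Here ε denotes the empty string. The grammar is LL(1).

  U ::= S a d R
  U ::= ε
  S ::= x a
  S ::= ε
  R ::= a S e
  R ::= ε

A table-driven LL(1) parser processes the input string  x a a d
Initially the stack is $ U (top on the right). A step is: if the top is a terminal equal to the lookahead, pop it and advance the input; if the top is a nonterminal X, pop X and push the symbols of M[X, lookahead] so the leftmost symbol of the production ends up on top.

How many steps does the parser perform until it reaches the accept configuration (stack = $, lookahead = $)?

     Stack        Input      Action
  1  $ U          x a a d $  expand U ::= S a d R
  2  $ R d a S    x a a d $  expand S ::= x a
  3  $ R d a a x  x a a d $  match x
  4  $ R d a a    a a d $    match a
  5  $ R d a      a d $      match a
  6  $ R d        d $        match d
  7  $ R          $          expand R ::= ε
Accept reached after 7 steps.

7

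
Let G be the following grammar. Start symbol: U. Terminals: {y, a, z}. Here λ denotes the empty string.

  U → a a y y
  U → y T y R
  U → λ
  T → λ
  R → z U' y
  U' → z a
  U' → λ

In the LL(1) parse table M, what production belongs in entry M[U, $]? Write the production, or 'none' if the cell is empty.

FIRST(U) = {λ, a, y}
FIRST(T) = {λ}
FIRST(R) = {z}
FIRST(U') = {λ, z}
FOLLOW(U) includes $ since U is the start symbol.
FOLLOW(U): U appears on no right-hand side. Thus FOLLOW(U) = {$}.
For U → a a y y: FIRST(a a y y) = {a}, so it goes in M[U, t] for t ∈ {a}.
For U → y T y R: FIRST(y T y R) = {y}, so it goes in M[U, t] for t ∈ {y}.
For U → λ: FIRST(λ) = {λ}, so it goes in M[U, t] for t ∈ {}; since λ ∈ FIRST, also for every t ∈ FOLLOW(U) = {$}.

U → λ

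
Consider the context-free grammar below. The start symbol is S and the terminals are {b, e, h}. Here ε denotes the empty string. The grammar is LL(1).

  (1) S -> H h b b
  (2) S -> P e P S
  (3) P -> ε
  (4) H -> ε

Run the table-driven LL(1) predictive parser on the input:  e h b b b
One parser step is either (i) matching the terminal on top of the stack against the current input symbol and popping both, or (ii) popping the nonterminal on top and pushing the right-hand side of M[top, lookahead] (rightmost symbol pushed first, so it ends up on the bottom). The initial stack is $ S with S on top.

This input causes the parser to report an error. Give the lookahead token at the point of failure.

      Stack      Input        Action
   1  $ S        e h b b b $  expand S -> P e P S
   2  $ S P e P  e h b b b $  expand P -> ε
   3  $ S P e    e h b b b $  match e
   4  $ S P      h b b b $    expand P -> ε
   5  $ S        h b b b $    expand S -> H h b b
   6  $ b b h H  h b b b $    expand H -> ε
   7  $ b b h    h b b b $    match h
   8  $ b b      b b b $      match b
   9  $ b        b b $        match b
  10  $          b $          error: stack empty but input remains

b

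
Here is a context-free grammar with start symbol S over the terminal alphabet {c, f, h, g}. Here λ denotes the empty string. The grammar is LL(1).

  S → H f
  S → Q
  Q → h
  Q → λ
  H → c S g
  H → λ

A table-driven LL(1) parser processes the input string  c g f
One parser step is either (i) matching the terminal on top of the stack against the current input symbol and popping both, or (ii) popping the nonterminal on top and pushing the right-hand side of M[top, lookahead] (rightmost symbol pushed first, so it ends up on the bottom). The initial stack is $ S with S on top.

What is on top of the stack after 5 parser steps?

g

step 1: stack=$ S  input=c g f $  — expand S → H f
step 2: stack=$ f H  input=c g f $  — expand H → c S g
step 3: stack=$ f g S c  input=c g f $  — match c
step 4: stack=$ f g S  input=g f $  — expand S → Q
step 5: stack=$ f g Q  input=g f $  — expand Q → λ
Stack after step 5: $ f g (top = g).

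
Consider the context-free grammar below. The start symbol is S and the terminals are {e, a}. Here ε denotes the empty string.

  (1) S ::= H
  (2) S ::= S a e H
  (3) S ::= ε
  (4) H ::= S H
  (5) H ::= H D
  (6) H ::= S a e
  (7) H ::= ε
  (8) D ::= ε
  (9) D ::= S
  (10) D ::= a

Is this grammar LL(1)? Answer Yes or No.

No

FIRST(S) = {ε, a}
FIRST(H) = {ε, a}
FIRST(D) = {ε, a}
FOLLOW(S) = {$, a}
FOLLOW(H) = {$, a}
FOLLOW(D) = {$, a}
Cell M[D, $] receives both D ::= ε and D ::= S — the grammar is not LL(1).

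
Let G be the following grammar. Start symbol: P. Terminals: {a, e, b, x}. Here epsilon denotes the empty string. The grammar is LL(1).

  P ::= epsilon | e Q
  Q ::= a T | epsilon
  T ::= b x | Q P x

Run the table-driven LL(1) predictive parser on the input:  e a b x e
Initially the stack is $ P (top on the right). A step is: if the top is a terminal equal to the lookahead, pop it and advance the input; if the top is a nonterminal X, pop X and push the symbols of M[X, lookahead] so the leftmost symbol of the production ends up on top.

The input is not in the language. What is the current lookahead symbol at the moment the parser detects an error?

e

step 1: stack=$ P  input=e a b x e $  — expand P ::= e Q
step 2: stack=$ Q e  input=e a b x e $  — match e
step 3: stack=$ Q  input=a b x e $  — expand Q ::= a T
step 4: stack=$ T a  input=a b x e $  — match a
step 5: stack=$ T  input=b x e $  — expand T ::= b x
step 6: stack=$ x b  input=b x e $  — match b
step 7: stack=$ x  input=x e $  — match x
step 8: stack=$  input=e $  — error: stack empty but input remains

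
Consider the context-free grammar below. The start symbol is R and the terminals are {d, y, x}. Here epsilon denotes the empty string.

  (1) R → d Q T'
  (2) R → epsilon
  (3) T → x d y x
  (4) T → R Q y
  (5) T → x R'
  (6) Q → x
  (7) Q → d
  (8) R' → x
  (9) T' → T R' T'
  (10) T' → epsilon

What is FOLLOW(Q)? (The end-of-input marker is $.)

FIRST(R): from R→d Q T' we get {d}; from R→epsilon we get {epsilon}. So FIRST(R) = {epsilon, d}.
FIRST(Q): from Q→x we get {x}; from Q→d we get {d}. So FIRST(Q) = {d, x}.
FIRST(R'): from R'→x we get {x}. So FIRST(R') = {x}.
FIRST(T): from T→x d y x we get {x}; from T→R Q y we get {d, x}; from T→x R' we get {x}. So FIRST(T) = {d, x}.
FIRST(T'): from T'→T R' T' we get {d, x}; from T'→epsilon we get {epsilon}. So FIRST(T') = {epsilon, d, x}.
FOLLOW(R) includes $ since R is the start symbol.
FOLLOW(R): in T→R Q y, R is followed by Q y with FIRST {d, x}. Thus FOLLOW(R) = {$, d, x}.
FOLLOW(T): in T'→T R' T', T is followed by R' T' with FIRST {x}. Thus FOLLOW(T) = {x}.
FOLLOW(Q): in R→d Q T', Q is followed by T' with FIRST {epsilon, d, x}; in R→d Q T', the suffix after Q is nullable, so FOLLOW(Q) ⊇ FOLLOW(R) = {$, d, x}; in T→R Q y, Q is followed by y with FIRST {y}. Thus FOLLOW(Q) = {$, d, x, y}.
FOLLOW(T'): in R→d Q T', the suffix after T' is empty, so FOLLOW(T') ⊇ FOLLOW(R) = {$, d, x}; in T'→T R' T', the suffix after T' is empty (adds nothing new). Thus FOLLOW(T') = {$, d, x}.
FOLLOW(R'): in T→x R', the suffix after R' is empty, so FOLLOW(R') ⊇ FOLLOW(T) = {x}; in T'→T R' T', R' is followed by T' with FIRST {epsilon, d, x}; in T'→T R' T', the suffix after R' is nullable, so FOLLOW(R') ⊇ FOLLOW(T') = {$, d, x}. Thus FOLLOW(R') = {$, d, x}.

{$, d, x, y}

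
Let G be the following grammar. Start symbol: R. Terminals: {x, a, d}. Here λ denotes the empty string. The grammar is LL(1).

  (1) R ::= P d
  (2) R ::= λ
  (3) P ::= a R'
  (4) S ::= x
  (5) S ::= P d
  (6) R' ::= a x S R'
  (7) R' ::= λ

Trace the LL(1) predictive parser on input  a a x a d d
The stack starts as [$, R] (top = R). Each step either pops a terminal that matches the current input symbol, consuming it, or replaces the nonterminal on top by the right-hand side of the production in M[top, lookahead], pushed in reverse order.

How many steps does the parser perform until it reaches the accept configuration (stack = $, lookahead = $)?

step 1: stack=$ R  input=a a x a d d $  — expand R ::= P d
step 2: stack=$ d P  input=a a x a d d $  — expand P ::= a R'
step 3: stack=$ d R' a  input=a a x a d d $  — match a
step 4: stack=$ d R'  input=a x a d d $  — expand R' ::= a x S R'
step 5: stack=$ d R' S x a  input=a x a d d $  — match a
step 6: stack=$ d R' S x  input=x a d d $  — match x
step 7: stack=$ d R' S  input=a d d $  — expand S ::= P d
step 8: stack=$ d R' d P  input=a d d $  — expand P ::= a R'
step 9: stack=$ d R' d R' a  input=a d d $  — match a
step 10: stack=$ d R' d R'  input=d d $  — expand R' ::= λ
step 11: stack=$ d R' d  input=d d $  — match d
step 12: stack=$ d R'  input=d $  — expand R' ::= λ
step 13: stack=$ d  input=d $  — match d
Accept reached after 13 steps.

13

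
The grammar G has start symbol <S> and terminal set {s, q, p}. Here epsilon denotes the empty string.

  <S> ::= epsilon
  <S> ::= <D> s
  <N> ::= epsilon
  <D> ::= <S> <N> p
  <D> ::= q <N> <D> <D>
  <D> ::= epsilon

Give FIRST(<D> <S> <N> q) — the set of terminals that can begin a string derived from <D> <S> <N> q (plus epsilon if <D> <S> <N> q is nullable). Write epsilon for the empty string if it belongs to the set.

FIRST(<N>) = {epsilon}
FIRST(<S>) = {epsilon, p, q, s}  (via <D> s)
FIRST(<D>) = {epsilon, p, q, s}  (via <S> <N> p)
FIRST(<D> <S> <N> q): take FIRST of each symbol in turn, carrying on past any symbol whose FIRST contains epsilon; result {p, q, s}.

{p, q, s}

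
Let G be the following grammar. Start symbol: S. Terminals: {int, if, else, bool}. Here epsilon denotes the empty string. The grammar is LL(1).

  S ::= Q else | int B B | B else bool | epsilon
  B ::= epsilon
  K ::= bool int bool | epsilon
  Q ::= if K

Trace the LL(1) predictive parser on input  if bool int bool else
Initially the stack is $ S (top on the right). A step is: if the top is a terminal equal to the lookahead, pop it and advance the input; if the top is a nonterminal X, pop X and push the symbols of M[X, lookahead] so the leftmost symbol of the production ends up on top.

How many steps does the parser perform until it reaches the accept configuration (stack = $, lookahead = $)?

     Stack                 Input                    Action
  1  $ S                   if bool int bool else $  expand S ::= Q else
  2  $ else Q              if bool int bool else $  expand Q ::= if K
  3  $ else K if           if bool int bool else $  match if
  4  $ else K              bool int bool else $     expand K ::= bool int bool
  5  $ else bool int bool  bool int bool else $     match bool
  6  $ else bool int       int bool else $          match int
  7  $ else bool           bool else $              match bool
  8  $ else                else $                   match else
Accept reached after 8 steps.

8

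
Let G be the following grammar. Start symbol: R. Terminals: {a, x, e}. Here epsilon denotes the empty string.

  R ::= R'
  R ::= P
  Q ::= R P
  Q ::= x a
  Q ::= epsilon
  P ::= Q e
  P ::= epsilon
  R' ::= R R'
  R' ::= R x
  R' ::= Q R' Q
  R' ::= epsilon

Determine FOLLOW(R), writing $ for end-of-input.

FIRST(R) = {epsilon, e, x}  (via R', P)
FIRST(Q) = {epsilon, e, x}  (via R P)
FIRST(P) = {epsilon, e, x}  (via Q e)
FIRST(R') = {epsilon, e, x}  (via R R', R x, Q R' Q)
FOLLOW(R) includes $ since R is the start symbol.
FOLLOW(R): in Q::=R P, R is followed by P with FIRST {epsilon, e, x}; in Q::=R P, the suffix after R is nullable, so FOLLOW(R) ⊇ FOLLOW(Q) = {$, e, x}; in R'::=R R', R is followed by R' with FIRST {epsilon, e, x}; in R'::=R R', the suffix after R is nullable, so FOLLOW(R) ⊇ FOLLOW(R') = {$, e, x}; in R'::=R x, R is followed by x with FIRST {x}. Thus FOLLOW(R) = {$, e, x}.
FOLLOW(R'): in R::=R', the suffix after R' is empty, so FOLLOW(R') ⊇ FOLLOW(R) = {$, e, x}; in R'::=R R', the suffix after R' is empty (adds nothing new); in R'::=Q R' Q, R' is followed by Q with FIRST {epsilon, e, x}; in R'::=Q R' Q, the suffix after R' is nullable (adds nothing new). Thus FOLLOW(R') = {$, e, x}.
FOLLOW(Q): in P::=Q e, Q is followed by e with FIRST {e}; in R'::=Q R' Q (occurrence 1), Q is followed by R' Q with FIRST {epsilon, e, x}; in R'::=Q R' Q (occurrence 1), the suffix after Q is nullable, so FOLLOW(Q) ⊇ FOLLOW(R') = {$, e, x}; in R'::=Q R' Q (occurrence 2), the suffix after Q is empty, so FOLLOW(Q) ⊇ FOLLOW(R') = {$, e, x}. Thus FOLLOW(Q) = {$, e, x}.
FOLLOW(P): in R::=P, the suffix after P is empty, so FOLLOW(P) ⊇ FOLLOW(R) = {$, e, x}; in Q::=R P, the suffix after P is empty, so FOLLOW(P) ⊇ FOLLOW(Q) = {$, e, x}. Thus FOLLOW(P) = {$, e, x}.

{$, e, x}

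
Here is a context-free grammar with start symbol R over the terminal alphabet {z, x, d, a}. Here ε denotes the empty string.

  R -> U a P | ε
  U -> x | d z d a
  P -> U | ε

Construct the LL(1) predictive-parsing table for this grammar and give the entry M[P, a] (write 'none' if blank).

none

FIRST(U): from U->x we get {x}; from U->d z d a we get {d}. So FIRST(U) = {d, x}.
FIRST(R): from R->U a P we get {d, x}; from R->ε we get {ε}. So FIRST(R) = {ε, d, x}.
FIRST(P): from P->U we get {d, x}; from P->ε we get {ε}. So FIRST(P) = {ε, d, x}.
FOLLOW(R) includes $ since R is the start symbol.
FOLLOW(R): R appears on no right-hand side. Thus FOLLOW(R) = {$}.
FOLLOW(P): in R->U a P, the suffix after P is empty, so FOLLOW(P) ⊇ FOLLOW(R) = {$}. Thus FOLLOW(P) = {$}.
For P -> U: FIRST(U) = {d, x}, so it goes in M[P, t] for t ∈ {d, x}.
For P -> ε: FIRST(ε) = {ε}, so it goes in M[P, t] for t ∈ {}; since ε ∈ FIRST, also for every t ∈ FOLLOW(P) = {$}.
None of these place a production in M[P, a].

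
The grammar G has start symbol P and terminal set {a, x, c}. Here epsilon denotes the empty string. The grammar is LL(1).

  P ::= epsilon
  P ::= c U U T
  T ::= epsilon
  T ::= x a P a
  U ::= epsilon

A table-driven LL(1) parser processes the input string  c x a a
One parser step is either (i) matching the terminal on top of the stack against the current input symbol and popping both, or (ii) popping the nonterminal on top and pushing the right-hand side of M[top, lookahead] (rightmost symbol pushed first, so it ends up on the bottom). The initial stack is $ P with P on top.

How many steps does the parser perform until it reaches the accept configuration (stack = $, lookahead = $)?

9

     Stack      Input      Action
  1  $ P        c x a a $  expand P ::= c U U T
  2  $ T U U c  c x a a $  match c
  3  $ T U U    x a a $    expand U ::= epsilon
  4  $ T U      x a a $    expand U ::= epsilon
  5  $ T        x a a $    expand T ::= x a P a
  6  $ a P a x  x a a $    match x
  7  $ a P a    a a $      match a
  8  $ a P      a $        expand P ::= epsilon
  9  $ a        a $        match a
Accept reached after 9 steps.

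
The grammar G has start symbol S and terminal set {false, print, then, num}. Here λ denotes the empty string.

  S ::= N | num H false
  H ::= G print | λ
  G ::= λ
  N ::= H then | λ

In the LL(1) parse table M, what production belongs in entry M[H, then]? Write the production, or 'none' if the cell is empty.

H ::= λ

FIRST(G): from G::=λ we get {λ}. So FIRST(G) = {λ}.
FIRST(H): from H::=G print we get {print}; from H::=λ we get {λ}. So FIRST(H) = {λ, print}.
FIRST(N): from N::=H then we get {print, then}; from N::=λ we get {λ}. So FIRST(N) = {λ, print, then}.
FIRST(S): from S::=N we get {λ, print, then}; from S::=num H false we get {num}. So FIRST(S) = {λ, num, print, then}.
FOLLOW(S) includes $ since S is the start symbol.
FOLLOW(H): in S::=num H false, H is followed by false with FIRST {false}; in N::=H then, H is followed by then with FIRST {then}. Thus FOLLOW(H) = {false, then}.
For H ::= G print: FIRST(G print) = {print}, so it goes in M[H, t] for t ∈ {print}.
For H ::= λ: FIRST(λ) = {λ}, so it goes in M[H, t] for t ∈ {}; since λ ∈ FIRST, also for every t ∈ FOLLOW(H) = {false, then}.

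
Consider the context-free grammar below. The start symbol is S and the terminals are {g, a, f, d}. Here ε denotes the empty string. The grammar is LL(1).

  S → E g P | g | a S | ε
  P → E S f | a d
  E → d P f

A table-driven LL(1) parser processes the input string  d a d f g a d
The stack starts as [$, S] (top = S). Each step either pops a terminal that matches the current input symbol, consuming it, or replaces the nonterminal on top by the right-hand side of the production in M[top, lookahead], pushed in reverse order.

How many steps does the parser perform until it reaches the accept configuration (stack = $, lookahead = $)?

      Stack        Input            Action
   1  $ S          d a d f g a d $  expand S → E g P
   2  $ P g E      d a d f g a d $  expand E → d P f
   3  $ P g f P d  d a d f g a d $  match d
   4  $ P g f P    a d f g a d $    expand P → a d
   5  $ P g f d a  a d f g a d $    match a
   6  $ P g f d    d f g a d $      match d
   7  $ P g f      f g a d $        match f
   8  $ P g        g a d $          match g
   9  $ P          a d $            expand P → a d
  10  $ d a        a d $            match a
  11  $ d          d $              match d
Accept reached after 11 steps.

11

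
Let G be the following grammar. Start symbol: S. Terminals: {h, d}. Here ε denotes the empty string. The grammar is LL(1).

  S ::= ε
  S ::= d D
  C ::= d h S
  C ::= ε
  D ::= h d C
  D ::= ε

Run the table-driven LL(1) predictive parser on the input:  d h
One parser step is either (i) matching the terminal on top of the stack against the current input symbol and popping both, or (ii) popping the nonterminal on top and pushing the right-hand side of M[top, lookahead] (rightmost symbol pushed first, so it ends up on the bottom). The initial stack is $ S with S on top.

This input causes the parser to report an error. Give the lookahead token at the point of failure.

     Stack    Input  Action
  1  $ S      d h $  expand S ::= d D
  2  $ D d    d h $  match d
  3  $ D      h $    expand D ::= h d C
  4  $ C d h  h $    match h
  5  $ C d    $      error: top is terminal d but lookahead is $

$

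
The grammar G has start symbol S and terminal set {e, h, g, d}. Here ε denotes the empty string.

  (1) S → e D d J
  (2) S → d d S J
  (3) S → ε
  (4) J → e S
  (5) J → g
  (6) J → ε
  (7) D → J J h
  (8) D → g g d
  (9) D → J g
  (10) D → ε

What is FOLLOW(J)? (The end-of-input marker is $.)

FIRST(S) = {ε, d, e}
FIRST(J) = {ε, e, g}
FIRST(D) = {ε, e, g, h}  (via J J h, J g)
FOLLOW(S) includes $ since S is the start symbol.
FOLLOW(D): in S→e D d J, D is followed by d J with FIRST {d}. Thus FOLLOW(D) = {d}.
FOLLOW(S): in S→d d S J, S is followed by J with FIRST {ε, e, g}; in S→d d S J, the suffix after S is nullable (adds nothing new); in J→e S, the suffix after S is empty, so FOLLOW(S) ⊇ FOLLOW(J) = {$, e, g, h}. Thus FOLLOW(S) = {$, e, g, h}.
FOLLOW(J): in S→e D d J, the suffix after J is empty, so FOLLOW(J) ⊇ FOLLOW(S) = {$, e, g, h}; in S→d d S J, the suffix after J is empty, so FOLLOW(J) ⊇ FOLLOW(S) = {$, e, g, h}; in D→J J h (occurrence 1), J is followed by J h with FIRST {e, g, h}; in D→J J h (occurrence 2), J is followed by h with FIRST {h}; in D→J g, J is followed by g with FIRST {g}. Thus FOLLOW(J) = {$, e, g, h}.

{$, e, g, h}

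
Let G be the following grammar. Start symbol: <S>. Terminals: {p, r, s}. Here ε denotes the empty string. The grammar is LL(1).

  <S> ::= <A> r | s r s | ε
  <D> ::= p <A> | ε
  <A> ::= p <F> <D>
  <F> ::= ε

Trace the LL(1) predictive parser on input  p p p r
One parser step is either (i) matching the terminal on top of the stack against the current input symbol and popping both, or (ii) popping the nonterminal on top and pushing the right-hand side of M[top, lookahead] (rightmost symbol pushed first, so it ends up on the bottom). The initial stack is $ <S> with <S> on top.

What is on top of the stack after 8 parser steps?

<F>

step 1: stack=$ <S>  input=p p p r $  — expand <S> ::= <A> r
step 2: stack=$ r <A>  input=p p p r $  — expand <A> ::= p <F> <D>
step 3: stack=$ r <D> <F> p  input=p p p r $  — match p
step 4: stack=$ r <D> <F>  input=p p r $  — expand <F> ::= ε
step 5: stack=$ r <D>  input=p p r $  — expand <D> ::= p <A>
step 6: stack=$ r <A> p  input=p p r $  — match p
step 7: stack=$ r <A>  input=p r $  — expand <A> ::= p <F> <D>
step 8: stack=$ r <D> <F> p  input=p r $  — match p
Stack after step 8: $ r <D> <F> (top = <F>).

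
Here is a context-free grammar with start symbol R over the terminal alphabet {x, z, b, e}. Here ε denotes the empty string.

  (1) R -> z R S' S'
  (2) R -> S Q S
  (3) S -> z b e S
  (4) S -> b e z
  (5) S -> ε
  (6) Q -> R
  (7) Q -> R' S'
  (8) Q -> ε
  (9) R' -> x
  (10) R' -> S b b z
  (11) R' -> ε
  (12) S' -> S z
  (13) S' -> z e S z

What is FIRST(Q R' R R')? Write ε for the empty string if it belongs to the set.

FIRST(S) = {ε, b, z}
FIRST(R') = {ε, b, x, z}  (via S b b z)
FIRST(S') = {b, z}  (via S z)
FIRST(R) = {ε, b, x, z}  (via S Q S)
FIRST(Q) = {ε, b, x, z}  (via R, R' S')
FIRST(Q R' R R'): take FIRST of each symbol in turn, carrying on past any symbol whose FIRST contains ε; result {ε, b, x, z}.

{ε, b, x, z}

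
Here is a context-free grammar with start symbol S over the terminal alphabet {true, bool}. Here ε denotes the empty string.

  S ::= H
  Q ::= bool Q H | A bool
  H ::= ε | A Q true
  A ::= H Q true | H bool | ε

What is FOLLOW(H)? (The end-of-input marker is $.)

FIRST(S) = {ε, bool}  (via H)
FIRST(Q) = {bool}  (via A bool)
FIRST(H) = {ε, bool}  (via A Q true)
FIRST(A) = {ε, bool}  (via H Q true, H bool)
FOLLOW(S) includes $ since S is the start symbol.
FOLLOW(S): S appears on no right-hand side. Thus FOLLOW(S) = {$}.
FOLLOW(Q): in Q::=bool Q H, Q is followed by H with FIRST {ε, bool}; in Q::=bool Q H, the suffix after Q is nullable (adds nothing new); in H::=A Q true, Q is followed by true with FIRST {true}; in A::=H Q true, Q is followed by true with FIRST {true}. Thus FOLLOW(Q) = {bool, true}.
FOLLOW(H): in S::=H, the suffix after H is empty, so FOLLOW(H) ⊇ FOLLOW(S) = {$}; in Q::=bool Q H, the suffix after H is empty, so FOLLOW(H) ⊇ FOLLOW(Q) = {bool, true}; in A::=H Q true, H is followed by Q true with FIRST {bool}; in A::=H bool, H is followed by bool with FIRST {bool}. Thus FOLLOW(H) = {$, bool, true}.
FOLLOW(A): in Q::=A bool, A is followed by bool with FIRST {bool}; in H::=A Q true, A is followed by Q true with FIRST {bool}. Thus FOLLOW(A) = {bool}.

{$, bool, true}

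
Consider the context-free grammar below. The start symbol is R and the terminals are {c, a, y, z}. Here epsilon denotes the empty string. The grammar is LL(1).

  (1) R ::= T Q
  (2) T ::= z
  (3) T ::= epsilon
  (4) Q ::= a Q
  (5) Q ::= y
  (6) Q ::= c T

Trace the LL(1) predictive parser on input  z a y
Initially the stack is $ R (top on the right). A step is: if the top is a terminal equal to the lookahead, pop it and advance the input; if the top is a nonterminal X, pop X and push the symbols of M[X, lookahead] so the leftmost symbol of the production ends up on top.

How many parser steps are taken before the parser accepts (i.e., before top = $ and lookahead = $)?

7

     Stack  Input    Action
  1  $ R    z a y $  expand R ::= T Q
  2  $ Q T  z a y $  expand T ::= z
  3  $ Q z  z a y $  match z
  4  $ Q    a y $    expand Q ::= a Q
  5  $ Q a  a y $    match a
  6  $ Q    y $      expand Q ::= y
  7  $ y    y $      match y
Accept reached after 7 steps.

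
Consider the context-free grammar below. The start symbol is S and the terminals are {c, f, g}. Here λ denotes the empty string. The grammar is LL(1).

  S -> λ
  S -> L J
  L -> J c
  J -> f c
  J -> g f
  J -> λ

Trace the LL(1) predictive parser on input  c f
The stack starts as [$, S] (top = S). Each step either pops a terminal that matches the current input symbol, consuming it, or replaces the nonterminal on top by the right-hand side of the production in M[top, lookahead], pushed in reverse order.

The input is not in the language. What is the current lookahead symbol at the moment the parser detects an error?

     Stack    Input  Action
  1  $ S      c f $  expand S -> L J
  2  $ J L    c f $  expand L -> J c
  3  $ J c J  c f $  expand J -> λ
  4  $ J c    c f $  match c
  5  $ J      f $    expand J -> f c
  6  $ c f    f $    match f
  7  $ c      $      error: top is terminal c but lookahead is $

$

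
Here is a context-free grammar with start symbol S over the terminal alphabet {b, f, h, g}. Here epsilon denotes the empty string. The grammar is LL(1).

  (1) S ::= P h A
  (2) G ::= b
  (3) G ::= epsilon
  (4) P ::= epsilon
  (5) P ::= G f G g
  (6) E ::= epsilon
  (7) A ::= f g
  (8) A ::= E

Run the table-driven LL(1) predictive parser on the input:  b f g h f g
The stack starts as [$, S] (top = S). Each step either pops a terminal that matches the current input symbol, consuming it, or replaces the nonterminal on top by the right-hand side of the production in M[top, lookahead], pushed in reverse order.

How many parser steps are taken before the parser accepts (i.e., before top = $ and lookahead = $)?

      Stack          Input          Action
   1  $ S            b f g h f g $  expand S ::= P h A
   2  $ A h P        b f g h f g $  expand P ::= G f G g
   3  $ A h g G f G  b f g h f g $  expand G ::= b
   4  $ A h g G f b  b f g h f g $  match b
   5  $ A h g G f    f g h f g $    match f
   6  $ A h g G      g h f g $      expand G ::= epsilon
   7  $ A h g        g h f g $      match g
   8  $ A h          h f g $        match h
   9  $ A            f g $          expand A ::= f g
  10  $ g f          f g $          match f
  11  $ g            g $            match g
Accept reached after 11 steps.

11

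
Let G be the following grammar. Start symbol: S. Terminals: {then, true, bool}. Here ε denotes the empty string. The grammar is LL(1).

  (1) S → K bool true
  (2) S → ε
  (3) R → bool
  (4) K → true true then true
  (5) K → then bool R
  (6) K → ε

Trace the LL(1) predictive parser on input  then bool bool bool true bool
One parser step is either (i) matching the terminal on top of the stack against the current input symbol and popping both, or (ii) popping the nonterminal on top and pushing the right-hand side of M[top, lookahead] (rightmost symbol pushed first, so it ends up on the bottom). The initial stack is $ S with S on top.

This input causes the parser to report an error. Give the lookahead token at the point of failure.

step 1: stack=$ S  input=then bool bool bool true bool $  — expand S → K bool true
step 2: stack=$ true bool K  input=then bool bool bool true bool $  — expand K → then bool R
step 3: stack=$ true bool R bool then  input=then bool bool bool true bool $  — match then
step 4: stack=$ true bool R bool  input=bool bool bool true bool $  — match bool
step 5: stack=$ true bool R  input=bool bool true bool $  — expand R → bool
step 6: stack=$ true bool bool  input=bool bool true bool $  — match bool
step 7: stack=$ true bool  input=bool true bool $  — match bool
step 8: stack=$ true  input=true bool $  — match true
step 9: stack=$  input=bool $  — error: stack empty but input remains

bool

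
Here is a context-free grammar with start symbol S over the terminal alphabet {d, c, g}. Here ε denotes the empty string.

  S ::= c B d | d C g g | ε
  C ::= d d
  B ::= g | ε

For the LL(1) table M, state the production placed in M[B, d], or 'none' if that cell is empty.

FIRST(S): from S::=c B d we get {c}; from S::=d C g g we get {d}; from S::=ε we get {ε}. So FIRST(S) = {ε, c, d}.
FIRST(C): from C::=d d we get {d}. So FIRST(C) = {d}.
FIRST(B): from B::=g we get {g}; from B::=ε we get {ε}. So FIRST(B) = {ε, g}.
FOLLOW(S) includes $ since S is the start symbol.
FOLLOW(B): in S::=c B d, B is followed by d with FIRST {d}. Thus FOLLOW(B) = {d}.
For B ::= g: FIRST(g) = {g}, so it goes in M[B, t] for t ∈ {g}.
For B ::= ε: FIRST(ε) = {ε}, so it goes in M[B, t] for t ∈ {}; since ε ∈ FIRST, also for every t ∈ FOLLOW(B) = {d}.

B ::= ε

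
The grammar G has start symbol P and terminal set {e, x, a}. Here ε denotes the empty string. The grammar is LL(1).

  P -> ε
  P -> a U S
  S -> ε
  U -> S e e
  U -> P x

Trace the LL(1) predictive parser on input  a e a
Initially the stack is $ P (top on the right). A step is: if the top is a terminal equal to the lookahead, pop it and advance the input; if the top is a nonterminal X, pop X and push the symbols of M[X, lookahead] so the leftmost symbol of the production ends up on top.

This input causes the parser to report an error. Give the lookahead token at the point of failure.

step 1: stack=$ P  input=a e a $  — expand P -> a U S
step 2: stack=$ S U a  input=a e a $  — match a
step 3: stack=$ S U  input=e a $  — expand U -> S e e
step 4: stack=$ S e e S  input=e a $  — expand S -> ε
step 5: stack=$ S e e  input=e a $  — match e
step 6: stack=$ S e  input=a $  — error: top is terminal e but lookahead is a

a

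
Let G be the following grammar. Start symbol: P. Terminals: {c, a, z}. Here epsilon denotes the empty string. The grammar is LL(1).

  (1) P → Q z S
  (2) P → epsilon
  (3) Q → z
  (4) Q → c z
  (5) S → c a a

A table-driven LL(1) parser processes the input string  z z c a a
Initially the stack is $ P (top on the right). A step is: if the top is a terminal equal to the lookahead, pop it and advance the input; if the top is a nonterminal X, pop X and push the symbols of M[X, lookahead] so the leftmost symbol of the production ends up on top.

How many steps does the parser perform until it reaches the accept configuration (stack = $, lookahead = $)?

8

     Stack    Input        Action
  1  $ P      z z c a a $  expand P → Q z S
  2  $ S z Q  z z c a a $  expand Q → z
  3  $ S z z  z z c a a $  match z
  4  $ S z    z c a a $    match z
  5  $ S      c a a $      expand S → c a a
  6  $ a a c  c a a $      match c
  7  $ a a    a a $        match a
  8  $ a      a $          match a
Accept reached after 8 steps.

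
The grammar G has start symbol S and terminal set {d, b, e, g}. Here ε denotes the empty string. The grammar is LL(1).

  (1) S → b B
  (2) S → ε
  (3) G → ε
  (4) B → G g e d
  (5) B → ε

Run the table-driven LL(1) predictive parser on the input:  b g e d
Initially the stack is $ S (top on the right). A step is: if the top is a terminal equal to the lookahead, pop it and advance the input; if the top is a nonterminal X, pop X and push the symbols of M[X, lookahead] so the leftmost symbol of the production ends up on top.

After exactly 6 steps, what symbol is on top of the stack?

step 1: stack=$ S  input=b g e d $  — expand S → b B
step 2: stack=$ B b  input=b g e d $  — match b
step 3: stack=$ B  input=g e d $  — expand B → G g e d
step 4: stack=$ d e g G  input=g e d $  — expand G → ε
step 5: stack=$ d e g  input=g e d $  — match g
step 6: stack=$ d e  input=e d $  — match e
Stack after step 6: $ d (top = d).

d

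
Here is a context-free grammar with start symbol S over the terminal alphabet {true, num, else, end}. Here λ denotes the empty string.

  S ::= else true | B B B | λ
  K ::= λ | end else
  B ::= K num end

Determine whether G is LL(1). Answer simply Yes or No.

FIRST(S) = {λ, else, end, num}
FIRST(K) = {λ, end}
FIRST(B) = {end, num}
FOLLOW(S) = {$}
FOLLOW(K) = {num}
FOLLOW(B) = {$, end, num}
Each cell of M receives at most one production.

Yes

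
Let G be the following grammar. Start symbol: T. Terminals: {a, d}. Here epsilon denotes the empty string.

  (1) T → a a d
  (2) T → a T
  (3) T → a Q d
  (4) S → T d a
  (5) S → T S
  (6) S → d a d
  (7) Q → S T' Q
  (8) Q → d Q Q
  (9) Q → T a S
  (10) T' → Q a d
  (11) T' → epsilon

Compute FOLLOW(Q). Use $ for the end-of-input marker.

{a, d}

FIRST(T) = {a}
FIRST(S) = {a, d}  (via T d a, T S)
FIRST(Q) = {a, d}  (via S T' Q, T a S)
FIRST(T') = {epsilon, a, d}  (via Q a d)
FOLLOW(T) includes $ since T is the start symbol.
FOLLOW(T): in T→a T, the suffix after T is empty (adds nothing new); in S→T d a, T is followed by d a with FIRST {d}; in S→T S, T is followed by S with FIRST {a, d}; in Q→T a S, T is followed by a S with FIRST {a}. Thus FOLLOW(T) = {$, a, d}.
FOLLOW(Q): in T→a Q d, Q is followed by d with FIRST {d}; in Q→S T' Q, the suffix after Q is empty (adds nothing new); in Q→d Q Q (occurrence 1), Q is followed by Q with FIRST {a, d}; in Q→d Q Q (occurrence 2), the suffix after Q is empty (adds nothing new); in T'→Q a d, Q is followed by a d with FIRST {a}. Thus FOLLOW(Q) = {a, d}.
FOLLOW(S): in S→T S, the suffix after S is empty (adds nothing new); in Q→S T' Q, S is followed by T' Q with FIRST {a, d}; in Q→T a S, the suffix after S is empty, so FOLLOW(S) ⊇ FOLLOW(Q) = {a, d}. Thus FOLLOW(S) = {a, d}.
FOLLOW(T'): in Q→S T' Q, T' is followed by Q with FIRST {a, d}. Thus FOLLOW(T') = {a, d}.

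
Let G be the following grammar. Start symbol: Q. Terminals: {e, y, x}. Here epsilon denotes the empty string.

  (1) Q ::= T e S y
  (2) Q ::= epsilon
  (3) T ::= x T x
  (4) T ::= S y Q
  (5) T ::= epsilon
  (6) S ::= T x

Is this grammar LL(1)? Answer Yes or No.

No

FIRST(Q) = {epsilon, e, x}
FIRST(T) = {epsilon, x}
FIRST(S) = {x}
FOLLOW(Q) = {$, e, x}
FOLLOW(T) = {e, x}
FOLLOW(S) = {y}
Cell M[Q, e] receives both Q ::= T e S y and Q ::= epsilon — the grammar is not LL(1).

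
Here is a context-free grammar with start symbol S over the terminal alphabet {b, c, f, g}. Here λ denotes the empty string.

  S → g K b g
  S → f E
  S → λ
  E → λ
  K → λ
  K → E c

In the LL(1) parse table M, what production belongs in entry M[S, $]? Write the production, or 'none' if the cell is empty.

FIRST(S) = {λ, f, g}
FIRST(E) = {λ}
FIRST(K) = {λ, c}  (via E c)
FOLLOW(S) includes $ since S is the start symbol.
FOLLOW(S): S appears on no right-hand side. Thus FOLLOW(S) = {$}.
For S → g K b g: FIRST(g K b g) = {g}, so it goes in M[S, t] for t ∈ {g}.
For S → f E: FIRST(f E) = {f}, so it goes in M[S, t] for t ∈ {f}.
For S → λ: FIRST(λ) = {λ}, so it goes in M[S, t] for t ∈ {}; since λ ∈ FIRST, also for every t ∈ FOLLOW(S) = {$}.

S → λ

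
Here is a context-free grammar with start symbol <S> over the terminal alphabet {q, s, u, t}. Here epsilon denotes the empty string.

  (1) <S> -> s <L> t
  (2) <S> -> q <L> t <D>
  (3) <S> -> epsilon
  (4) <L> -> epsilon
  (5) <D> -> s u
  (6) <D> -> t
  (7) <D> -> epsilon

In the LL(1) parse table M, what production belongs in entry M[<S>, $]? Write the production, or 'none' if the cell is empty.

<S> -> epsilon

FIRST(<S>): from <S>->s <L> t we get {s}; from <S>->q <L> t <D> we get {q}; from <S>->epsilon we get {epsilon}. So FIRST(<S>) = {epsilon, q, s}.
FIRST(<L>): from <L>->epsilon we get {epsilon}. So FIRST(<L>) = {epsilon}.
FIRST(<D>): from <D>->s u we get {s}; from <D>->t we get {t}; from <D>->epsilon we get {epsilon}. So FIRST(<D>) = {epsilon, s, t}.
FOLLOW(<S>) includes $ since <S> is the start symbol.
FOLLOW(<S>): <S> appears on no right-hand side. Thus FOLLOW(<S>) = {$}.
For <S> -> s <L> t: FIRST(s <L> t) = {s}, so it goes in M[<S>, t] for t ∈ {s}.
For <S> -> q <L> t <D>: FIRST(q <L> t <D>) = {q}, so it goes in M[<S>, t] for t ∈ {q}.
For <S> -> epsilon: FIRST(epsilon) = {epsilon}, so it goes in M[<S>, t] for t ∈ {}; since epsilon ∈ FIRST, also for every t ∈ FOLLOW(<S>) = {$}.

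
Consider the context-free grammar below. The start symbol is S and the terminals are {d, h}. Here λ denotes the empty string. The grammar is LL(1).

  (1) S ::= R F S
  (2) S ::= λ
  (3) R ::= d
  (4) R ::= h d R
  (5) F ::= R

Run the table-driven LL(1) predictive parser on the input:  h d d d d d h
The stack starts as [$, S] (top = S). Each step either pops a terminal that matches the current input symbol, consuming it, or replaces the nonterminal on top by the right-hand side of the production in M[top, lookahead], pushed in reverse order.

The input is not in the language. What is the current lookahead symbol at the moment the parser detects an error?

$

      Stack        Input            Action
   1  $ S          h d d d d d h $  expand S ::= R F S
   2  $ S F R      h d d d d d h $  expand R ::= h d R
   3  $ S F R d h  h d d d d d h $  match h
   4  $ S F R d    d d d d d h $    match d
   5  $ S F R      d d d d h $      expand R ::= d
   6  $ S F d      d d d d h $      match d
   7  $ S F        d d d h $        expand F ::= R
   8  $ S R        d d d h $        expand R ::= d
   9  $ S d        d d d h $        match d
  10  $ S          d d h $          expand S ::= R F S
  11  $ S F R      d d h $          expand R ::= d
  12  $ S F d      d d h $          match d
  13  $ S F        d h $            expand F ::= R
  14  $ S R        d h $            expand R ::= d
  15  $ S d        d h $            match d
  16  $ S          h $              expand S ::= R F S
  17  $ S F R      h $              expand R ::= h d R
  18  $ S F R d h  h $              match h
  19  $ S F R d    $                error: top is terminal d but lookahead is $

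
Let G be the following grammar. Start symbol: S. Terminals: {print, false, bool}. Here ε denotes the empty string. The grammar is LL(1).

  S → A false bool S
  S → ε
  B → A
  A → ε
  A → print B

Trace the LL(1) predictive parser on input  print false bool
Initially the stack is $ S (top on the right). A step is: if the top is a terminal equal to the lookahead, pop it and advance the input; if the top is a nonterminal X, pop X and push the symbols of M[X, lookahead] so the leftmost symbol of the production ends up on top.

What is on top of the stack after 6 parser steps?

bool

     Stack                   Input               Action
  1  $ S                     print false bool $  expand S → A false bool S
  2  $ S bool false A        print false bool $  expand A → print B
  3  $ S bool false B print  print false bool $  match print
  4  $ S bool false B        false bool $        expand B → A
  5  $ S bool false A        false bool $        expand A → ε
  6  $ S bool false          false bool $        match false
Stack after step 6: $ S bool (top = bool).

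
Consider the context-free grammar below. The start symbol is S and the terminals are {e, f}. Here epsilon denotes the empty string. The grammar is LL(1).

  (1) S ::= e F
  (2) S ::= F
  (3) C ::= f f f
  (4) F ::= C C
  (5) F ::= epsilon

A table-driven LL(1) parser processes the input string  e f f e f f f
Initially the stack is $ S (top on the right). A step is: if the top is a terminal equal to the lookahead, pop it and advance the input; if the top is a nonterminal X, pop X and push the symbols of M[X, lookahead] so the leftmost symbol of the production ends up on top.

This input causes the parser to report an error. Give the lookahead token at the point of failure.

step 1: stack=$ S  input=e f f e f f f $  — expand S ::= e F
step 2: stack=$ F e  input=e f f e f f f $  — match e
step 3: stack=$ F  input=f f e f f f $  — expand F ::= C C
step 4: stack=$ C C  input=f f e f f f $  — expand C ::= f f f
step 5: stack=$ C f f f  input=f f e f f f $  — match f
step 6: stack=$ C f f  input=f e f f f $  — match f
step 7: stack=$ C f  input=e f f f $  — error: top is terminal f but lookahead is e

e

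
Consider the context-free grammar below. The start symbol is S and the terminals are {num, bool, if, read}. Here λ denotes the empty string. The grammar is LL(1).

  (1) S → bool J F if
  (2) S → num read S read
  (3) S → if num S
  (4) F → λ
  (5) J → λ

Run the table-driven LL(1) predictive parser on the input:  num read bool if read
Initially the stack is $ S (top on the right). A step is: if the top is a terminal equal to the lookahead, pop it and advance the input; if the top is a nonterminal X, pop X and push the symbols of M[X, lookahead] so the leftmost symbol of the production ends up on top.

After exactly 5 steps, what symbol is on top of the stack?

J

step 1: stack=$ S  input=num read bool if read $  — expand S → num read S read
step 2: stack=$ read S read num  input=num read bool if read $  — match num
step 3: stack=$ read S read  input=read bool if read $  — match read
step 4: stack=$ read S  input=bool if read $  — expand S → bool J F if
step 5: stack=$ read if F J bool  input=bool if read $  — match bool
Stack after step 5: $ read if F J (top = J).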